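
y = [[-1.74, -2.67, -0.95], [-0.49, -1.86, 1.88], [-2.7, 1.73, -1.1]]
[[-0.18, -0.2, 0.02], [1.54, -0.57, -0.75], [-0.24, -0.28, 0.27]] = y@[[-0.23, 0.21, 0.07], [-0.04, 0.02, 0.06], [0.72, -0.23, -0.32]]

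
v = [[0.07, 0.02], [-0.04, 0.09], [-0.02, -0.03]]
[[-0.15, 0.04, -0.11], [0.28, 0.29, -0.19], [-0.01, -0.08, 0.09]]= v @ [[-2.63, -0.31, -0.84], [1.93, 3.03, -2.52]]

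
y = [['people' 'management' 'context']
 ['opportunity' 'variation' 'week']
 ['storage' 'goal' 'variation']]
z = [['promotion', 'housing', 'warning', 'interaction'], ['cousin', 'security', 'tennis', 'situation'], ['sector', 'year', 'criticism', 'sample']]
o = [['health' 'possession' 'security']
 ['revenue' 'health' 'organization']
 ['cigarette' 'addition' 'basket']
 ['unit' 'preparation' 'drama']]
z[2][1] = 'year'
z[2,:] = ['sector', 'year', 'criticism', 'sample']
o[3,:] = ['unit', 'preparation', 'drama']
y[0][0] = 'people'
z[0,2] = 'warning'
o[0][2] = 'security'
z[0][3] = 'interaction'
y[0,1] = 'management'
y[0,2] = 'context'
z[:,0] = ['promotion', 'cousin', 'sector']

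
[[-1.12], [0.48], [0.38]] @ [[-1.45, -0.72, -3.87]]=[[1.62, 0.81, 4.33], [-0.70, -0.35, -1.86], [-0.55, -0.27, -1.47]]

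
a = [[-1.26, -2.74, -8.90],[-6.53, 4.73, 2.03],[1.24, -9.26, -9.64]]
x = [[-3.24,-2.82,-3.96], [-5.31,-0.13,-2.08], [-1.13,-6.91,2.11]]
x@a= [[17.59, 32.21, 61.29], [4.96, 33.20, 67.05], [49.16, -49.13, -24.31]]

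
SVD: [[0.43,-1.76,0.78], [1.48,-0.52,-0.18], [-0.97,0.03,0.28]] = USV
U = [[-0.77, 0.62, -0.16], [-0.58, -0.58, 0.57], [0.27, 0.53, 0.80]]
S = [2.25, 1.54, 0.0]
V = [[-0.64,0.74,-0.19], [-0.72,-0.5,0.48], [0.26,0.44,0.86]]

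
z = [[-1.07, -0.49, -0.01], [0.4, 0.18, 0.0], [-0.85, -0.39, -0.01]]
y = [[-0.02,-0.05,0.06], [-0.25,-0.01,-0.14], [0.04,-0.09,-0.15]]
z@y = [[0.14, 0.06, 0.01], [-0.05, -0.02, -0.0], [0.11, 0.05, 0.01]]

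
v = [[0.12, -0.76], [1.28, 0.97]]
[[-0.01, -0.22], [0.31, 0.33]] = v @ [[0.21, 0.04], [0.04, 0.29]]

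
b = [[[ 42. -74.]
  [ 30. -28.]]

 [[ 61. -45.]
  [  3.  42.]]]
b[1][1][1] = 42.0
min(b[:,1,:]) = -28.0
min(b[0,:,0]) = 30.0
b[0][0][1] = -74.0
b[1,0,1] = -45.0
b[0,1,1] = -28.0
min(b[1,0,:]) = -45.0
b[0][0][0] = 42.0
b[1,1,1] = 42.0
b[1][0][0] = 61.0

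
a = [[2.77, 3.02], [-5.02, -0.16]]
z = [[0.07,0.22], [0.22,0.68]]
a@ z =[[0.86, 2.66], [-0.39, -1.21]]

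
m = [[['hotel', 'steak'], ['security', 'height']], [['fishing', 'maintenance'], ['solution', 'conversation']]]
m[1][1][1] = 'conversation'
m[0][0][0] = 'hotel'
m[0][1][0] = 'security'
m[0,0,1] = 'steak'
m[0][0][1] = 'steak'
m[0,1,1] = 'height'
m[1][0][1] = 'maintenance'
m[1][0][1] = 'maintenance'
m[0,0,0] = 'hotel'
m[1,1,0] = 'solution'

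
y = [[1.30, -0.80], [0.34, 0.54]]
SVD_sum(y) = [[1.3, -0.8], [0.01, -0.0]] + [[-0.0, -0.0], [0.33, 0.54]]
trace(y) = 1.84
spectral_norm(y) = 1.53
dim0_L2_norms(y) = [1.34, 0.97]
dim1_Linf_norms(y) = [1.3, 0.54]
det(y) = 0.97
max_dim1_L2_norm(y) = 1.53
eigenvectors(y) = [[(0.84+0j),0.84-0.00j], [(0.4-0.37j),0.40+0.37j]]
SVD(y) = [[-1.00, -0.01],[-0.01, 1.0]] @ diag([1.5264507873110313, 0.6380814947305188]) @ [[-0.85, 0.52], [0.52, 0.85]]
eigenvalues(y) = [(0.92+0.36j), (0.92-0.36j)]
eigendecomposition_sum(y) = [[(0.65-0.31j),(-0.4+1.03j)], [0.17-0.44j,0.27+0.67j]] + [[0.65+0.31j, (-0.4-1.03j)], [0.17+0.44j, 0.27-0.67j]]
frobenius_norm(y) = 1.65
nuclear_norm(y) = 2.16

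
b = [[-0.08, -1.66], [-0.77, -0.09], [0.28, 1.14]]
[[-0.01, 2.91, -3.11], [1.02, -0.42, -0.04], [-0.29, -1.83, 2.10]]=b @ [[-1.33, 0.75, -0.17], [0.07, -1.79, 1.88]]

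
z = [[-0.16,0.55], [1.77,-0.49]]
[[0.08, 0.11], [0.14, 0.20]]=z@[[0.13, 0.18], [0.18, 0.25]]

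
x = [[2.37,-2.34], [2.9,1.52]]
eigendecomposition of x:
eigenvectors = [[(0.11+0.66j),(0.11-0.66j)], [(0.74+0j),0.74-0.00j]]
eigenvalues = [(1.95+2.57j), (1.95-2.57j)]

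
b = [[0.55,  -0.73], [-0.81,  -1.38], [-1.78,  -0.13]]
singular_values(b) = [2.13, 1.42]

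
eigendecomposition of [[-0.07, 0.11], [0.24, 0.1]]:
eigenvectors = [[-0.75,-0.38], [0.67,-0.93]]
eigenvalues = [-0.17, 0.2]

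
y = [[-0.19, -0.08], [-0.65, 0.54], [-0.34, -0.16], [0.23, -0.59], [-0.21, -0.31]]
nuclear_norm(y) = 1.64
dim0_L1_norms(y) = [1.62, 1.68]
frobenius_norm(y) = 1.20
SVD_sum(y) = [[-0.04, 0.05], [-0.55, 0.63], [-0.07, 0.08], [0.39, -0.45], [0.06, -0.07]] + [[-0.15, -0.13], [-0.1, -0.09], [-0.27, -0.24], [-0.16, -0.14], [-0.27, -0.24]]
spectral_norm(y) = 1.04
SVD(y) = [[-0.06, 0.32], [-0.8, 0.22], [-0.1, 0.60], [0.57, 0.36], [0.09, 0.60]] @ diag([1.0367248001674425, 0.6034912499098691]) @ [[0.66, -0.75], [-0.75, -0.66]]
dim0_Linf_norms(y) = [0.65, 0.59]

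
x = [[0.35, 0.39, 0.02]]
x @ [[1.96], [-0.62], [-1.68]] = [[0.41]]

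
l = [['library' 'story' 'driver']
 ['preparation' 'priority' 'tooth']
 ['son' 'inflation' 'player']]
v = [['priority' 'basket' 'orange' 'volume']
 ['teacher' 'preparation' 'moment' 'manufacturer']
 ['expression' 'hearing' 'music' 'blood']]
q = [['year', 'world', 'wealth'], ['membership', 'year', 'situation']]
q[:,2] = ['wealth', 'situation']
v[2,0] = 'expression'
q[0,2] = 'wealth'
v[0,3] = 'volume'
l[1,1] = 'priority'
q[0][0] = 'year'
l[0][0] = 'library'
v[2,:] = ['expression', 'hearing', 'music', 'blood']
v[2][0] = 'expression'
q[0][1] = 'world'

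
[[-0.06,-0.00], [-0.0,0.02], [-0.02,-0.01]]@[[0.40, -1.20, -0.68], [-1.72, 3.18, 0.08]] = [[-0.02,0.07,0.04], [-0.03,0.06,0.00], [0.01,-0.01,0.01]]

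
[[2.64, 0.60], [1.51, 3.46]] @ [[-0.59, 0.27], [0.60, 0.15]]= [[-1.2, 0.8], [1.19, 0.93]]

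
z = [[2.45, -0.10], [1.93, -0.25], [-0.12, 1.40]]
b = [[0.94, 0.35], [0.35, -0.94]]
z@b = [[2.27, 0.95], [1.73, 0.91], [0.38, -1.36]]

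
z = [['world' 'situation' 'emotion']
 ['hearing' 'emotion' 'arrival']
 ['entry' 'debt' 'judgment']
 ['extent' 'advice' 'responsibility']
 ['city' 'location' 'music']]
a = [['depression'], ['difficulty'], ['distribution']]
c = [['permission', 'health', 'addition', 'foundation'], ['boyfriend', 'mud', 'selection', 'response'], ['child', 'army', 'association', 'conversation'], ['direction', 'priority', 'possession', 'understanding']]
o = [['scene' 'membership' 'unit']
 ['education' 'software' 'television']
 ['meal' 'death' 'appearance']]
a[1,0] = 'difficulty'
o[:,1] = ['membership', 'software', 'death']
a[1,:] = ['difficulty']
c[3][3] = 'understanding'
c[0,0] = 'permission'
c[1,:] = ['boyfriend', 'mud', 'selection', 'response']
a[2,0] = 'distribution'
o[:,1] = ['membership', 'software', 'death']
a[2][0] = 'distribution'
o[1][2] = 'television'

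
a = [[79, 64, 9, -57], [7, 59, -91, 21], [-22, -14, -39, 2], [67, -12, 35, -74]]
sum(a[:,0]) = 131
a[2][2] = -39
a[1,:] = [7, 59, -91, 21]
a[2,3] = 2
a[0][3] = -57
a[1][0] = 7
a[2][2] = -39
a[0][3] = -57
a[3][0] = 67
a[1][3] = 21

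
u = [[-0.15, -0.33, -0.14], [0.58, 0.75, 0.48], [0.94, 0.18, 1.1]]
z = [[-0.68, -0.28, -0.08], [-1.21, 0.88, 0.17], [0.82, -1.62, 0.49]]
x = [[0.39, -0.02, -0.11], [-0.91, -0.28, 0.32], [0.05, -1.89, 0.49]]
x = u @ z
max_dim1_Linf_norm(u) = 1.1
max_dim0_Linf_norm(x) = 1.89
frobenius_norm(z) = 2.52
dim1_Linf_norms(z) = [0.68, 1.21, 1.62]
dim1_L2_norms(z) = [0.74, 1.51, 1.88]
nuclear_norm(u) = 2.39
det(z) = -0.78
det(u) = 0.03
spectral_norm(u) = 1.74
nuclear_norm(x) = 3.01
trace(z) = 0.69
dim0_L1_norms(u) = [1.67, 1.26, 1.72]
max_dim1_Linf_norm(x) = 1.89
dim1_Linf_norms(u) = [0.33, 0.75, 1.1]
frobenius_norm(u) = 1.85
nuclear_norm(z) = 3.61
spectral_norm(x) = 1.99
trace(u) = 1.70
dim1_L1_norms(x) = [0.52, 1.51, 2.43]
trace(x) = 0.60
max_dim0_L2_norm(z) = 1.86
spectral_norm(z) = 2.32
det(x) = -0.02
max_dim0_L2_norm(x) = 1.91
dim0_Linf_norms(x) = [0.91, 1.89, 0.49]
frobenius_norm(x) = 2.23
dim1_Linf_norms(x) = [0.39, 0.91, 1.89]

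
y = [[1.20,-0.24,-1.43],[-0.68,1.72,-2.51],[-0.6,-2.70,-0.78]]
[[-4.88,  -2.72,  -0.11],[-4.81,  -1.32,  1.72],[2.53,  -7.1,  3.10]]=y@[[-2.11,0.32,-1.19],[-0.99,2.03,-0.65],[1.81,1.83,-0.81]]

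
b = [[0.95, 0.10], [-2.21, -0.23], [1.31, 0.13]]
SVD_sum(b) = [[0.95, 0.10], [-2.21, -0.23], [1.31, 0.14]] + [[-0.0,0.0], [0.00,-0.00], [0.00,-0.01]]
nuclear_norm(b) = 2.76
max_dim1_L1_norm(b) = 2.44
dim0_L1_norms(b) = [4.47, 0.46]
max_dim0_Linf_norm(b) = 2.21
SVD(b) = [[-0.35, 0.35], [0.81, -0.36], [-0.48, -0.86]] @ diag([2.753627772264852, 0.005838819375935296]) @ [[-0.99,  -0.10], [-0.10,  0.99]]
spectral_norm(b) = 2.75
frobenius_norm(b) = 2.75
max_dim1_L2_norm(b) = 2.22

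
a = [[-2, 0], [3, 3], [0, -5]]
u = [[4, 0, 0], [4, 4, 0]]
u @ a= [[-8, 0], [4, 12]]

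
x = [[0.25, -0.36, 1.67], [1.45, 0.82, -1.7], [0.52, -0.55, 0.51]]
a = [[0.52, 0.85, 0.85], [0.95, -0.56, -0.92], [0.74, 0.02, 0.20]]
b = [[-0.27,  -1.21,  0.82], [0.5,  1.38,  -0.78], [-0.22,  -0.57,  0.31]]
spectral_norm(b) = 2.33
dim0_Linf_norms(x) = [1.45, 0.82, 1.7]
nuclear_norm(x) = 4.50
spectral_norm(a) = 1.64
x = a + b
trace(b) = 1.42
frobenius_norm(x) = 3.08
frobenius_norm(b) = 2.33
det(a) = -0.42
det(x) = -1.59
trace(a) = 0.16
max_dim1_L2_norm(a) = 1.44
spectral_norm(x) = 2.75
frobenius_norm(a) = 2.09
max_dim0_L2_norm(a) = 1.31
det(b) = -0.00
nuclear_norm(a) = 3.12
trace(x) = 1.58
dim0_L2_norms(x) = [1.56, 1.05, 2.44]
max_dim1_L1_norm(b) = 2.66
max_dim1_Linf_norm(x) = 1.7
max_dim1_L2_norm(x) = 2.38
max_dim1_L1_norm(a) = 2.43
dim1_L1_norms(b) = [2.3, 2.66, 1.1]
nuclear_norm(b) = 2.50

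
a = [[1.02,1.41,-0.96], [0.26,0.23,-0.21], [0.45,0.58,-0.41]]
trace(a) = 0.84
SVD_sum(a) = [[1.04, 1.40, -0.96], [0.21, 0.28, -0.19], [0.44, 0.59, -0.41]] + [[-0.02, 0.01, 0.00],[0.05, -0.05, -0.02],[0.01, -0.01, -0.0]] + [[-0.0, -0.0, -0.0],[-0.00, -0.0, -0.00],[0.0, 0.00, 0.0]]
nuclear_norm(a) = 2.28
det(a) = -0.00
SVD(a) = [[-0.91, 0.27, -0.32], [-0.18, -0.94, -0.29], [-0.38, -0.2, 0.9]] @ diag([2.1944192759382433, 0.07887393056983184, 0.0017159449700650939]) @ [[-0.52, -0.7, 0.49], [-0.71, 0.67, 0.22], [0.48, 0.23, 0.85]]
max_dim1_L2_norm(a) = 1.99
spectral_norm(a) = 2.19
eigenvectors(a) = [[-0.9, 0.49, 0.81], [-0.21, 0.22, -0.58], [-0.39, 0.84, 0.1]]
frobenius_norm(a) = 2.20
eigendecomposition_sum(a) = [[1.04, 1.30, -0.94], [0.25, 0.31, -0.22], [0.45, 0.57, -0.41]] + [[-0.0,-0.00,0.00], [-0.00,-0.0,0.0], [-0.00,-0.00,0.0]] + [[-0.02, 0.11, -0.02], [0.01, -0.08, 0.01], [-0.00, 0.01, -0.0]]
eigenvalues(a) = [0.94, 0.0, -0.1]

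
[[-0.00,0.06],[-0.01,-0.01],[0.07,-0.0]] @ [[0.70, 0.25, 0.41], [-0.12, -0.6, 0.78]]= [[-0.01, -0.04, 0.05],  [-0.01, 0.0, -0.01],  [0.05, 0.02, 0.03]]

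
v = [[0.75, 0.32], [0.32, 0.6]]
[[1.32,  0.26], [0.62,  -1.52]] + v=[[2.07, 0.58], [0.94, -0.92]]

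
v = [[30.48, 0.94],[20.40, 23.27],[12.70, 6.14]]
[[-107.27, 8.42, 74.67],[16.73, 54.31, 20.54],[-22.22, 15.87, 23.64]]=v @ [[-3.64, 0.21, 2.49], [3.91, 2.15, -1.3]]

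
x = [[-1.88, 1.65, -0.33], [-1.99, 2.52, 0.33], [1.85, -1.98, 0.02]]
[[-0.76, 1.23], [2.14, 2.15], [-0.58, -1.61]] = x @ [[1.38, 1.53], [1.61, 2.23], [2.5, -1.3]]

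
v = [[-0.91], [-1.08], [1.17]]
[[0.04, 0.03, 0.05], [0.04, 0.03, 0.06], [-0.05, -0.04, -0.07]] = v@[[-0.04,-0.03,-0.06]]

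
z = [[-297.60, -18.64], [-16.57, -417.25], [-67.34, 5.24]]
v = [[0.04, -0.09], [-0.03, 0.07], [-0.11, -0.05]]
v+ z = [[-297.56, -18.73], [-16.60, -417.18], [-67.45, 5.19]]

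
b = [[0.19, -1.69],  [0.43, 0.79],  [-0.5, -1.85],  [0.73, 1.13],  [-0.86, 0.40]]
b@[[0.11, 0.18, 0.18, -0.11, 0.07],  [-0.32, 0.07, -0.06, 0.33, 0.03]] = [[0.56, -0.08, 0.14, -0.58, -0.04], [-0.21, 0.13, 0.03, 0.21, 0.05], [0.54, -0.22, 0.02, -0.56, -0.09], [-0.28, 0.21, 0.06, 0.29, 0.08], [-0.22, -0.13, -0.18, 0.23, -0.05]]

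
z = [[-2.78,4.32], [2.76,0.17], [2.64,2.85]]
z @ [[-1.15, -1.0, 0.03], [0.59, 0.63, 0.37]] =[[5.75,  5.50,  1.52], [-3.07,  -2.65,  0.15], [-1.35,  -0.84,  1.13]]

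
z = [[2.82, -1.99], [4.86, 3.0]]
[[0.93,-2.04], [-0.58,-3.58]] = z @ [[0.09,-0.73], [-0.34,-0.01]]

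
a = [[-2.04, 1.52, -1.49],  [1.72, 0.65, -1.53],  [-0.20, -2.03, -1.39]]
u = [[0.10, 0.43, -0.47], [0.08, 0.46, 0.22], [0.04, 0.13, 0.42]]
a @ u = [[-0.14, -0.37, 0.67], [0.16, 0.84, -1.31], [-0.24, -1.2, -0.94]]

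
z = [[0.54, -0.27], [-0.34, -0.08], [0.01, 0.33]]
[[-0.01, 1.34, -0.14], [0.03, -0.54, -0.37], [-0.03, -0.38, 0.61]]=z @ [[-0.07, 1.88, 0.65], [-0.10, -1.21, 1.82]]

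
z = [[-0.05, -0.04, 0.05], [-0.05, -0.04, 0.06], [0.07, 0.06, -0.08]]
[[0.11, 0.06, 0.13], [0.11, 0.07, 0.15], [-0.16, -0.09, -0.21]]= z@[[-1.86,  -0.65,  -1.01], [-1.36,  -0.04,  0.68], [-0.65,  0.56,  2.19]]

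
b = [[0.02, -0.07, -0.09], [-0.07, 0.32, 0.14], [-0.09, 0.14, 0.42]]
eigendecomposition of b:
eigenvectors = [[-0.98, -0.21, 0.02], [-0.14, 0.57, -0.81], [-0.16, 0.8, 0.58]]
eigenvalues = [-0.0, 0.54, 0.22]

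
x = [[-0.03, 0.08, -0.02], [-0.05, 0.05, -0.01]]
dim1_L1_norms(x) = [0.13, 0.11]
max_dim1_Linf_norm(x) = 0.08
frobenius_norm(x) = 0.11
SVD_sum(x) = [[-0.04, 0.07, -0.02],[-0.03, 0.06, -0.01]] + [[0.01, 0.01, -0.00], [-0.02, -0.01, 0.0]]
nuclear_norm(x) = 0.13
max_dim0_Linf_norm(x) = 0.08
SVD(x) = [[-0.78, -0.62], [-0.62, 0.78]] @ diag([0.11066330192479071, 0.023529420033282032]) @ [[0.49, -0.85, 0.2], [-0.87, -0.46, 0.2]]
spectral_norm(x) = 0.11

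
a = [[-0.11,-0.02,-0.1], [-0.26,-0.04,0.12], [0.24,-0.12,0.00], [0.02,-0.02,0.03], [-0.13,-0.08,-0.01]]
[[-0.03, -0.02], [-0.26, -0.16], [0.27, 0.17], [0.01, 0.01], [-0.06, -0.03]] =a@ [[0.84, 0.51], [-0.60, -0.36], [-0.52, -0.31]]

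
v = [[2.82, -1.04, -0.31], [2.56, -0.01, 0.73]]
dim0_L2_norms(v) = [3.81, 1.04, 0.79]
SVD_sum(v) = [[2.88, -0.6, 0.18],[2.49, -0.52, 0.16]] + [[-0.06, -0.44, -0.49], [0.07, 0.51, 0.57]]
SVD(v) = [[-0.76, -0.65], [-0.65, 0.76]] @ diag([3.8968951624840256, 1.015336443061413]) @ [[-0.98, 0.2, -0.06], [0.09, 0.66, 0.74]]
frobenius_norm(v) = 4.03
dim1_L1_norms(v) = [4.17, 3.3]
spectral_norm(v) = 3.90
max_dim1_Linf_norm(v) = 2.82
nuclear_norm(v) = 4.91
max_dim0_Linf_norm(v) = 2.82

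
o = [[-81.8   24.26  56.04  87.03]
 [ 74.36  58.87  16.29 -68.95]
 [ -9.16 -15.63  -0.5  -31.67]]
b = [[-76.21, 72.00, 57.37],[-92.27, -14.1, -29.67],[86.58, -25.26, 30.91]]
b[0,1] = 72.0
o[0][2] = 56.04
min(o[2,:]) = -31.67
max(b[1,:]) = -14.1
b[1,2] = -29.67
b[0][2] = 57.37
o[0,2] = 56.04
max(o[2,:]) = -0.5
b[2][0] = 86.58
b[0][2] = 57.37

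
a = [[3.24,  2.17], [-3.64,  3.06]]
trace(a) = 6.30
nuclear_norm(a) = 8.57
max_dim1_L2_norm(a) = 4.76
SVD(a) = [[-0.46, 0.89], [0.89, 0.46]] @ diag([5.025524708523168, 3.5445453028594693]) @ [[-0.94, 0.34], [0.34, 0.94]]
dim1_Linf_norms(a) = [3.24, 3.64]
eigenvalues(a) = [(3.15+2.81j), (3.15-2.81j)]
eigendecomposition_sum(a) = [[(1.62+1.35j), 1.08-1.22j], [(-1.82+2.04j), 1.53+1.45j]] + [[1.62-1.35j, 1.08+1.22j], [-1.82-2.04j, (1.53-1.45j)]]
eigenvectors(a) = [[-0.02-0.61j, (-0.02+0.61j)], [(0.79+0j), 0.79-0.00j]]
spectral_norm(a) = 5.03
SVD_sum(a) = [[2.15,  -0.79], [-4.20,  1.54]] + [[1.09, 2.96], [0.56, 1.52]]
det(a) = 17.81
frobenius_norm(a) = 6.15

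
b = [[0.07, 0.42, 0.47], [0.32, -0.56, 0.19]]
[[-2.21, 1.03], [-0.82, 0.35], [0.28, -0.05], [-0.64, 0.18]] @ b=[[0.17, -1.50, -0.84],[0.05, -0.54, -0.32],[0.0, 0.15, 0.12],[0.01, -0.37, -0.27]]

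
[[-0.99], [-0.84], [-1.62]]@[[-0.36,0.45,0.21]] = [[0.36, -0.45, -0.21], [0.3, -0.38, -0.18], [0.58, -0.73, -0.34]]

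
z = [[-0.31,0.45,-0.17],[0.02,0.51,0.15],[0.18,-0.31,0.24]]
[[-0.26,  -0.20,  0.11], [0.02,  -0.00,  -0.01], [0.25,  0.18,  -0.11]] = z@[[0.22, 0.2, -0.10], [-0.17, -0.14, 0.07], [0.67, 0.43, -0.28]]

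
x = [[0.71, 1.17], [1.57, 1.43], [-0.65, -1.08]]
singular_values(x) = [2.79, 0.4]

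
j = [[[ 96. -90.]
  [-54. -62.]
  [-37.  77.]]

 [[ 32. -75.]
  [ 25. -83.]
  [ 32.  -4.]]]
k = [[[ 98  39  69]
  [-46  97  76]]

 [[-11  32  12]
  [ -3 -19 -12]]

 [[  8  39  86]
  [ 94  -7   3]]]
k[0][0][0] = 98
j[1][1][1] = -83.0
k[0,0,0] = 98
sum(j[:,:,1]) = -237.0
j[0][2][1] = 77.0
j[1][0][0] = 32.0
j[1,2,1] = -4.0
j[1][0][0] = 32.0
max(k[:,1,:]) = 97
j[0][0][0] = 96.0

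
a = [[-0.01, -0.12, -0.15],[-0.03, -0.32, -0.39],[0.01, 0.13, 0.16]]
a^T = [[-0.01, -0.03, 0.01], [-0.12, -0.32, 0.13], [-0.15, -0.39, 0.16]]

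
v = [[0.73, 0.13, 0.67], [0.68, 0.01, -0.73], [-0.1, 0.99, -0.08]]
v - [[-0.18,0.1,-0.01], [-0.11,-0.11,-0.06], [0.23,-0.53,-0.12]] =[[0.91,  0.03,  0.68], [0.79,  0.12,  -0.67], [-0.33,  1.52,  0.04]]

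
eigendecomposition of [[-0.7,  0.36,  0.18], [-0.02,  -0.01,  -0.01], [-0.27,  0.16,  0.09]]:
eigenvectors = [[-0.94, 0.29, -0.00], [-0.04, 0.81, -0.45], [-0.35, -0.5, 0.89]]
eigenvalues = [-0.62, -0.01, 0.01]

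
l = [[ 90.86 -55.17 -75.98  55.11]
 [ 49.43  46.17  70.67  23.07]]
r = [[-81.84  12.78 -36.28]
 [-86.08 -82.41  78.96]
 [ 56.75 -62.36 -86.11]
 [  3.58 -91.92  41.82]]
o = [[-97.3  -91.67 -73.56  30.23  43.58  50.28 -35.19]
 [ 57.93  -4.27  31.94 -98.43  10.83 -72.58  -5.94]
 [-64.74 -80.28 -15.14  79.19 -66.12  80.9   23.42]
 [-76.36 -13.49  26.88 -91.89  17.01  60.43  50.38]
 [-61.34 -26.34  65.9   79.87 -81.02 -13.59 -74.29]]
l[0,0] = 90.86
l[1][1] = 46.17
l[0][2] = -75.98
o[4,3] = 79.87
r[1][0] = -86.08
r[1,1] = -82.41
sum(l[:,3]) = 78.18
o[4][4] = -81.02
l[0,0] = 90.86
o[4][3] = 79.87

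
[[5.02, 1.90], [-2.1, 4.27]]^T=[[5.02, -2.1], [1.9, 4.27]]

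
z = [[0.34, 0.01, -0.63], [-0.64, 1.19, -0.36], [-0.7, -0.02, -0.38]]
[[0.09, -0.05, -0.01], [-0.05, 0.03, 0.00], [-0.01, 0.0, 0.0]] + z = [[0.43, -0.04, -0.64],  [-0.69, 1.22, -0.36],  [-0.71, -0.02, -0.38]]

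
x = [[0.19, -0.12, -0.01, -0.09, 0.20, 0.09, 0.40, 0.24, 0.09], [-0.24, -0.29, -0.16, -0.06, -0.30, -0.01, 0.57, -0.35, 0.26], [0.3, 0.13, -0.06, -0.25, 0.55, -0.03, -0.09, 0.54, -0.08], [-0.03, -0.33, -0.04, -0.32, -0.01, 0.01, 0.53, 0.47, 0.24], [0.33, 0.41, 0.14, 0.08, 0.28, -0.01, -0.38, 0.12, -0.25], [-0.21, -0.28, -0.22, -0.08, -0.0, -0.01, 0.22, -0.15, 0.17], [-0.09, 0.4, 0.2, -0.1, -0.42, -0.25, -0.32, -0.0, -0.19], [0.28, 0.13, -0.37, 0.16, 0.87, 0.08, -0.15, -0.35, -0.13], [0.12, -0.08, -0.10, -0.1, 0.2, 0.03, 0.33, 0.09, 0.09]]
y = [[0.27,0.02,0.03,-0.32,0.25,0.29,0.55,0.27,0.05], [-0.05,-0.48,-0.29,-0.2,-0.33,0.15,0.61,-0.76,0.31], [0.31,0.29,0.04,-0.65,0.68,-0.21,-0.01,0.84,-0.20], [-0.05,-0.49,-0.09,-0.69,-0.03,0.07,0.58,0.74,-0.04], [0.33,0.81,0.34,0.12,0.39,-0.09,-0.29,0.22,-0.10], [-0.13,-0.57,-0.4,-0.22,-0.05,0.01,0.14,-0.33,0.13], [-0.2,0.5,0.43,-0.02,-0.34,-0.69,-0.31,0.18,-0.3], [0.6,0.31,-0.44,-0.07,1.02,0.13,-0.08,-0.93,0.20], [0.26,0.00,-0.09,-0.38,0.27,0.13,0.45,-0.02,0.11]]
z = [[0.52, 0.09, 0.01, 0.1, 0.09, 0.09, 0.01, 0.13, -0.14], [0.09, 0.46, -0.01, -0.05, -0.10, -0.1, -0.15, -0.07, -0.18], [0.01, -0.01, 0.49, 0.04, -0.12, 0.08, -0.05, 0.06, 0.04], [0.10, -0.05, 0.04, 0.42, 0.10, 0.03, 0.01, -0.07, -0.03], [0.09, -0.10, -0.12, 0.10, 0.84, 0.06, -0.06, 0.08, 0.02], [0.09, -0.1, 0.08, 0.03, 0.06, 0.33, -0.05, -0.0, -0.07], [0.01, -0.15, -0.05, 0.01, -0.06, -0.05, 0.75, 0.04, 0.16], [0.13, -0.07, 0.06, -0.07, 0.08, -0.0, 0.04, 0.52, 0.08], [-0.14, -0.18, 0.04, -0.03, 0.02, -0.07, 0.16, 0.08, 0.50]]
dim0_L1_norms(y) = [2.2, 3.47, 2.15, 2.67, 3.36, 1.77, 3.02, 4.29, 1.44]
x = y @ z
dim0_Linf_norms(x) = [0.33, 0.41, 0.37, 0.32, 0.87, 0.25, 0.57, 0.54, 0.26]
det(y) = -0.00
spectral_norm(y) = 2.08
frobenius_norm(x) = 2.35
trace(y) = -1.59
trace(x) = -0.79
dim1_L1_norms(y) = [2.05, 3.18, 3.23, 2.78, 2.69, 1.98, 2.97, 3.78, 1.71]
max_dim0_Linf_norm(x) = 0.87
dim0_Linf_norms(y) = [0.6, 0.81, 0.44, 0.69, 1.02, 0.69, 0.61, 0.93, 0.31]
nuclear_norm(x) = 4.66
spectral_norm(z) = 0.97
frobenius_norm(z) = 1.82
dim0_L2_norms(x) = [0.66, 0.81, 0.53, 0.48, 1.22, 0.28, 1.1, 0.93, 0.54]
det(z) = 0.00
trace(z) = 4.83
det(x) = 0.00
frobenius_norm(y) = 3.47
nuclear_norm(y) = 7.24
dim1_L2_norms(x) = [0.58, 0.88, 0.88, 0.88, 0.78, 0.53, 0.77, 1.09, 0.45]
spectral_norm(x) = 1.57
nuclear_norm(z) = 4.83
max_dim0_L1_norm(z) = 1.47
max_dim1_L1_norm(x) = 2.52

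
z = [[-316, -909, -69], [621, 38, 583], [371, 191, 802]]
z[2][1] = 191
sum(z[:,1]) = -680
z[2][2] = 802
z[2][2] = 802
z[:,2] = [-69, 583, 802]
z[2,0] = 371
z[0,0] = -316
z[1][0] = 621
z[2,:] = [371, 191, 802]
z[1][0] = 621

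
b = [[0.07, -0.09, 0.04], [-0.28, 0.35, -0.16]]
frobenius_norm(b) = 0.49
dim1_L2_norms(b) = [0.12, 0.48]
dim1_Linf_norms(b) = [0.09, 0.35]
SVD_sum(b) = [[0.07, -0.09, 0.04], [-0.28, 0.35, -0.16]] + [[-0.00,-0.0,-0.0], [-0.00,-0.0,-0.0]]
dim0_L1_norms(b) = [0.35, 0.44, 0.2]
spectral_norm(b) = 0.49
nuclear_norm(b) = 0.49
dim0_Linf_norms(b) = [0.28, 0.35, 0.16]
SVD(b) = [[-0.25, 0.97], [0.97, 0.25]] @ diag([0.4910166025635791, 0.0016419521674431732]) @ [[-0.59, 0.74, -0.34], [-0.64, -0.68, -0.37]]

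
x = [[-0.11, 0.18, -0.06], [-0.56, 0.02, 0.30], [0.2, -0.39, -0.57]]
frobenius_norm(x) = 0.98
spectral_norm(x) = 0.87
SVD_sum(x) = [[-0.05, 0.03, 0.06], [-0.33, 0.21, 0.39], [0.40, -0.25, -0.48]] + [[0.00, 0.00, 0.00],[-0.24, -0.18, -0.1],[-0.19, -0.15, -0.08]] + [[-0.06, 0.14, -0.12],[0.0, -0.01, 0.01],[-0.0, 0.01, -0.01]]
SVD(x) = [[-0.1, 0.00, 0.99],  [-0.63, -0.77, -0.06],  [0.77, -0.64, 0.08]] @ diag([0.8743812618947857, 0.4052948340167209, 0.20073242480137793]) @ [[0.59, -0.38, -0.71], [0.75, 0.58, 0.32], [-0.29, 0.73, -0.63]]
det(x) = -0.07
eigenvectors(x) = [[0.05+0.40j, 0.05-0.40j, (0.32+0j)], [-0.75+0.00j, (-0.75-0j), (-0.22+0j)], [0.47-0.24j, (0.47+0.24j), (0.92+0j)]]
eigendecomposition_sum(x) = [[(-0.01+0.17j), 0.14-0.01j, (0.04-0.06j)], [-0.31-0.07j, (-0.02+0.25j), 0.10+0.08j], [(0.21-0.06j), (-0.07-0.16j), (-0.09-0.02j)]] + [[(-0.01-0.17j),0.14+0.01j,0.04+0.06j], [-0.31+0.07j,-0.02-0.25j,0.10-0.08j], [0.21+0.06j,(-0.07+0.16j),(-0.09+0.02j)]] + [[-0.08-0.00j, (-0.09+0j), -0.14+0.00j], [0.06+0.00j, 0.06-0.00j, (0.09-0j)], [(-0.23-0j), (-0.26+0j), (-0.39+0j)]]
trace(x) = -0.66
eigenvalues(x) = [(-0.13+0.4j), (-0.13-0.4j), (-0.41+0j)]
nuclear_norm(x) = 1.48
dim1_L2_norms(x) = [0.22, 0.64, 0.72]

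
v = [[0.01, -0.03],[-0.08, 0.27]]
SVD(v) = [[-0.11,  0.99], [0.99,  0.11]] @ diag([0.2833705686682099, 0.001058684398347878]) @ [[-0.28, 0.96],[0.96, 0.28]]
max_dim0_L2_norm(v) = 0.27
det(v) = 0.00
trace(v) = 0.28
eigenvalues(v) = [0.0, 0.28]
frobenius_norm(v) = 0.28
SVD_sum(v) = [[0.01,-0.03], [-0.08,0.27]] + [[0.0, 0.00],  [0.0, 0.00]]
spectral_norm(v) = 0.28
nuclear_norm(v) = 0.28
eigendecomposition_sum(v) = [[0.00, 0.00], [0.0, 0.0]] + [[0.01, -0.03], [-0.08, 0.27]]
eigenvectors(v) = [[-0.96, 0.11], [-0.29, -0.99]]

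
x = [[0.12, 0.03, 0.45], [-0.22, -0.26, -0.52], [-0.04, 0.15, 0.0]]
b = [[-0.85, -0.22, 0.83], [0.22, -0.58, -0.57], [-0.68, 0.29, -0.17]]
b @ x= [[-0.09, 0.16, -0.27], [0.18, 0.07, 0.40], [-0.14, -0.12, -0.46]]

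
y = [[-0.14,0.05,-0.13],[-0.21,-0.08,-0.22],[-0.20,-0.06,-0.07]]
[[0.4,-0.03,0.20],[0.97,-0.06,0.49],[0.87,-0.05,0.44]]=y@ [[-3.59, 0.22, -1.81],[-2.34, 0.14, -1.18],[-0.12, 0.01, -0.06]]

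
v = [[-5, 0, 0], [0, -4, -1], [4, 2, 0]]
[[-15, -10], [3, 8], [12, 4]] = v @ [[3, 2], [0, -2], [-3, 0]]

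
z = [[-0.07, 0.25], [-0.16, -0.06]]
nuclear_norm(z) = 0.43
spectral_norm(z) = 0.26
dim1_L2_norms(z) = [0.26, 0.17]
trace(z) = -0.13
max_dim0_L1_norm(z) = 0.31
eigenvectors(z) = [[0.78+0.00j, 0.78-0.00j], [0.02+0.62j, 0.02-0.62j]]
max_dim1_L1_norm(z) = 0.32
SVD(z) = [[-1.00, 0.1], [0.1, 1.00]] @ diag([0.2603350573667528, 0.16978120598537855]) @ [[0.21,-0.98], [-0.98,-0.21]]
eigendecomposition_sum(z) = [[(-0.04+0.1j), 0.12+0.04j], [(-0.08-0.03j), -0.03+0.10j]] + [[(-0.04-0.1j), 0.12-0.04j], [-0.08+0.03j, -0.03-0.10j]]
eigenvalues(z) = [(-0.06+0.2j), (-0.06-0.2j)]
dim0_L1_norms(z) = [0.23, 0.31]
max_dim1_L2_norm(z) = 0.26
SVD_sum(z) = [[-0.05, 0.25],[0.01, -0.02]] + [[-0.02, -0.0], [-0.17, -0.04]]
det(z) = 0.04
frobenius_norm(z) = 0.31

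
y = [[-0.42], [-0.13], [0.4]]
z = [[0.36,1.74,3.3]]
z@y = [[0.94]]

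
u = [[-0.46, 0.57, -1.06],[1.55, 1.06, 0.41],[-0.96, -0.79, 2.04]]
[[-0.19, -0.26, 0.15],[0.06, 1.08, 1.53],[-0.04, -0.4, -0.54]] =u@ [[0.18, 0.52, 0.29],[-0.20, 0.21, 0.93],[-0.01, 0.13, 0.23]]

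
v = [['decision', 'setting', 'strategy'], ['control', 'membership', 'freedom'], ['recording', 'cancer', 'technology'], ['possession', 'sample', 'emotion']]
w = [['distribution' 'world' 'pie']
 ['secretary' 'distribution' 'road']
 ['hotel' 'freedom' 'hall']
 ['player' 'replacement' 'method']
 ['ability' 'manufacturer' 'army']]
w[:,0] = ['distribution', 'secretary', 'hotel', 'player', 'ability']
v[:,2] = ['strategy', 'freedom', 'technology', 'emotion']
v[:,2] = ['strategy', 'freedom', 'technology', 'emotion']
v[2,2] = 'technology'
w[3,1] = 'replacement'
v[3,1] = 'sample'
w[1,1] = 'distribution'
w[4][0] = 'ability'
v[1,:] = ['control', 'membership', 'freedom']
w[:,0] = ['distribution', 'secretary', 'hotel', 'player', 'ability']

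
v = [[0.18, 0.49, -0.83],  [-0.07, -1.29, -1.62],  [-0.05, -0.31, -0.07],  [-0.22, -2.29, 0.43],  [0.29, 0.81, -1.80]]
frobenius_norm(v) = 3.85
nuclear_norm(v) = 5.55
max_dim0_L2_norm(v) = 2.81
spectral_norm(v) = 2.90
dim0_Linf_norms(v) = [0.29, 2.29, 1.8]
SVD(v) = [[-0.29, -0.21, -0.46], [0.15, -0.8, 0.53], [0.09, -0.08, 0.18], [0.78, -0.25, -0.57], [-0.54, -0.49, -0.4]] @ diag([2.9004821561395993, 2.5275513802604457, 0.12077782105708695]) @ [[-0.14, -0.89, 0.44], [-0.03, 0.45, 0.89], [-0.99, 0.11, -0.08]]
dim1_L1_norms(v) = [1.5, 2.98, 0.43, 2.94, 2.9]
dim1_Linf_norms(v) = [0.83, 1.62, 0.31, 2.29, 1.8]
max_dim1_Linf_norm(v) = 2.29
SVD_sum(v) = [[0.11, 0.73, -0.37], [-0.06, -0.38, 0.19], [-0.03, -0.22, 0.11], [-0.30, -1.99, 1.0], [0.21, 1.38, -0.69]] + [[0.01, -0.24, -0.47], [0.05, -0.91, -1.81], [0.01, -0.09, -0.18], [0.02, -0.29, -0.57], [0.03, -0.56, -1.11]] + [[0.05, -0.01, 0.00], [-0.06, 0.01, -0.01], [-0.02, 0.0, -0.00], [0.07, -0.01, 0.01], [0.05, -0.01, 0.0]]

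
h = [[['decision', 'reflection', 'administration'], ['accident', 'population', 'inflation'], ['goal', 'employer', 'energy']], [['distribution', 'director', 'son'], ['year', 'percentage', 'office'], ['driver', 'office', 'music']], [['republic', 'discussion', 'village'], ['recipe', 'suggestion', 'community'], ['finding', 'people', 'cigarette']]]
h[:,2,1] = ['employer', 'office', 'people']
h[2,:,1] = ['discussion', 'suggestion', 'people']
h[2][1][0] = 'recipe'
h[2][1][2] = 'community'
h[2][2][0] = 'finding'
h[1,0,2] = 'son'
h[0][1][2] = 'inflation'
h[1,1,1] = 'percentage'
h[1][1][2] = 'office'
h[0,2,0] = 'goal'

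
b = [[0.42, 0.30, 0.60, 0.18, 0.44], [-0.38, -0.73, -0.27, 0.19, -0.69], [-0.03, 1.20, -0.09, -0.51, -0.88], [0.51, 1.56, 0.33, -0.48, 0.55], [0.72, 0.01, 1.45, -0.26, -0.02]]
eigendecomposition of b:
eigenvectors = [[-0.21-0.30j, -0.21+0.30j, 0.09+0.00j, (0.88+0j), 0.88-0.00j], [(0.19+0.2j), 0.19-0.20j, (0.39+0j), -0.13+0.00j, -0.13-0.00j], [0.64+0.00j, 0.64-0.00j, -0.45+0.00j, -0.43+0.00j, (-0.43-0j)], [0.03-0.27j, 0.03+0.27j, (-0.74+0j), 0.02+0.01j, 0.02-0.01j], [0.00-0.56j, 0.00+0.56j, 0.29+0.00j, (-0.17-0j), -0.17+0.00j]]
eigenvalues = [(0.24+1.37j), (0.24-1.37j), (-1.38+0j), (-0+0j), (-0-0j)]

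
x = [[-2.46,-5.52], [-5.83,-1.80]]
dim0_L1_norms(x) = [8.29, 7.32]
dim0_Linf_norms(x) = [5.83, 5.52]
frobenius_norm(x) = 8.59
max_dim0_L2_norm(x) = 6.33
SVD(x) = [[-0.7, -0.71], [-0.71, 0.70]] @ diag([7.820218841349487, 3.548954391564154]) @ [[0.75, 0.66],[-0.66, 0.75]]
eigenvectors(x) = [[-0.72, 0.68], [-0.70, -0.74]]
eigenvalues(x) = [-7.81, 3.55]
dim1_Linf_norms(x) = [5.52, 5.83]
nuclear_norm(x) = 11.37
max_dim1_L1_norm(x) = 7.98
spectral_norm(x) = 7.82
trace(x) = -4.26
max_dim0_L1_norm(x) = 8.29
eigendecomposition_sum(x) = [[-4.13, -3.79],[-4.01, -3.68]] + [[1.67,  -1.73], [-1.82,  1.88]]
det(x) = -27.75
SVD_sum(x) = [[-4.13, -3.62], [-4.19, -3.67]] + [[1.67, -1.9], [-1.64, 1.87]]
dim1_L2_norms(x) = [6.04, 6.1]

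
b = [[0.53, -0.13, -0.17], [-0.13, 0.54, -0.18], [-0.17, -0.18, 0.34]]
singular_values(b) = [0.67, 0.62, 0.12]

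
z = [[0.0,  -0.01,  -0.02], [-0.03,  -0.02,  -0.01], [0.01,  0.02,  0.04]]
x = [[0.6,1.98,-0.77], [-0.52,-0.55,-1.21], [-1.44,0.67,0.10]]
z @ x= [[0.03, -0.01, 0.01], [0.01, -0.06, 0.05], [-0.06, 0.04, -0.03]]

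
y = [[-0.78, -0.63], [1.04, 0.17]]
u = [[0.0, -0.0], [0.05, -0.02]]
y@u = [[-0.03, 0.01],[0.01, -0.00]]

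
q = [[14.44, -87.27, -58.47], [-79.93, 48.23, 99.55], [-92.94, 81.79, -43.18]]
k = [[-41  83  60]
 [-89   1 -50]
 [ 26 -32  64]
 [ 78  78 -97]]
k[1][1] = 1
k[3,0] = 78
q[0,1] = -87.27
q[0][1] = -87.27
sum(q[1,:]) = 67.85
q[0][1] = -87.27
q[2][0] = -92.94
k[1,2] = -50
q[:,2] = [-58.47, 99.55, -43.18]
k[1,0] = -89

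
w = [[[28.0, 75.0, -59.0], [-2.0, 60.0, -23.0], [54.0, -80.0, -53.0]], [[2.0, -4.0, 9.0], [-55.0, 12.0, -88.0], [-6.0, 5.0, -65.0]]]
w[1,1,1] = 12.0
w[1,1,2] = -88.0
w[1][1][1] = 12.0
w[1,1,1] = 12.0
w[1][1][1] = 12.0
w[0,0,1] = 75.0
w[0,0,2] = -59.0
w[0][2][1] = -80.0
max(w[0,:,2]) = -23.0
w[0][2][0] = 54.0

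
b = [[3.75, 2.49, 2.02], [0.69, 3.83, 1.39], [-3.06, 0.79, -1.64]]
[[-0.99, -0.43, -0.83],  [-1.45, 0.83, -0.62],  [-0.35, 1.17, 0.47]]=b @ [[-0.05, -0.27, -0.05],[-0.41, 0.29, -0.07],[0.11, -0.07, -0.23]]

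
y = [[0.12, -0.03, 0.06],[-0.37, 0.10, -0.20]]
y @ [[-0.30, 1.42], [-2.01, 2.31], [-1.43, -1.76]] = [[-0.06, -0.00], [0.20, 0.06]]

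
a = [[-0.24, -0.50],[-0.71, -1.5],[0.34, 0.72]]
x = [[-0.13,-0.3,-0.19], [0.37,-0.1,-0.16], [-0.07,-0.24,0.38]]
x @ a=[[0.18,0.38], [-0.07,-0.15], [0.32,0.67]]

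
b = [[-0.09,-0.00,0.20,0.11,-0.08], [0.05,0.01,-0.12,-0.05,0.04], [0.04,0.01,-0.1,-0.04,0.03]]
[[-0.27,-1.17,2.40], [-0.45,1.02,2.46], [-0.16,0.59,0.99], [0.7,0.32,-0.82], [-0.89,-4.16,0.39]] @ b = [[0.06, 0.01, -0.15, -0.07, 0.05],[0.19, 0.03, -0.46, -0.2, 0.15],[0.08, 0.02, -0.20, -0.09, 0.07],[-0.08, -0.0, 0.18, 0.09, -0.07],[-0.11, -0.04, 0.28, 0.09, -0.08]]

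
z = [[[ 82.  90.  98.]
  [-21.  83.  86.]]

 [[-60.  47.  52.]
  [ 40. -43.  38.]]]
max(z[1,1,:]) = 40.0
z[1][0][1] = 47.0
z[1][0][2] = 52.0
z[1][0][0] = -60.0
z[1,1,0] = 40.0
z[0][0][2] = 98.0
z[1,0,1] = 47.0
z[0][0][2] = 98.0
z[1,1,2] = 38.0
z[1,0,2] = 52.0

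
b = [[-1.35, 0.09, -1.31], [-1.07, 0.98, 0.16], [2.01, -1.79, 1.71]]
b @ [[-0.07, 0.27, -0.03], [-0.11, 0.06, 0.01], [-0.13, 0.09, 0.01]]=[[0.25,-0.48,0.03],[-0.05,-0.22,0.04],[-0.17,0.59,-0.06]]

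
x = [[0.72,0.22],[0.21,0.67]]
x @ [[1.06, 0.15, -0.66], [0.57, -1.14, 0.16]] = [[0.89, -0.14, -0.44], [0.60, -0.73, -0.03]]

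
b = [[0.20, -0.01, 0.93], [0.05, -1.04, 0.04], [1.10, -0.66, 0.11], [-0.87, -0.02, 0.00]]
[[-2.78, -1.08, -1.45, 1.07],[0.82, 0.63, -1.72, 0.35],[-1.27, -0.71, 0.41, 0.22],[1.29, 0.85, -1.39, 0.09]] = b @ [[-1.46, -0.96, 1.56, -0.10],[-0.96, -0.69, 1.66, -0.30],[-2.69, -0.96, -1.88, 1.17]]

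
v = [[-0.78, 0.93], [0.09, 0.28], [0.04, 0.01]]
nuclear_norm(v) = 1.47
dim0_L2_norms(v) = [0.79, 0.97]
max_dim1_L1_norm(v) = 1.71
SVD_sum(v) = [[-0.75,  0.95], [-0.10,  0.13], [0.01,  -0.01]] + [[-0.03, -0.02], [0.19, 0.15], [0.03, 0.02]]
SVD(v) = [[-0.99, 0.13], [-0.13, -0.98], [0.01, -0.15]] @ diag([1.2244195535376958, 0.24959318282867918]) @ [[0.62, -0.78], [-0.78, -0.62]]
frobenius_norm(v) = 1.25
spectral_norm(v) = 1.22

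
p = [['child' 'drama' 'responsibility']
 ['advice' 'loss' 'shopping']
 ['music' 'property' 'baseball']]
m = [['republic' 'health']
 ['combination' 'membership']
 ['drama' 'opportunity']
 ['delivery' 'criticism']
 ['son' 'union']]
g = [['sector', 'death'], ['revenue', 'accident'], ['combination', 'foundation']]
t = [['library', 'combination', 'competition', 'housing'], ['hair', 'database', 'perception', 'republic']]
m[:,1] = ['health', 'membership', 'opportunity', 'criticism', 'union']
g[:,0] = ['sector', 'revenue', 'combination']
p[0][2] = 'responsibility'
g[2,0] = 'combination'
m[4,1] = 'union'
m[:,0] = ['republic', 'combination', 'drama', 'delivery', 'son']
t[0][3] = 'housing'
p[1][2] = 'shopping'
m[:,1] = ['health', 'membership', 'opportunity', 'criticism', 'union']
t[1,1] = 'database'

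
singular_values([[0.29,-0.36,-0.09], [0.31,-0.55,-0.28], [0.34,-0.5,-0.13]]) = [1.03, 0.12, 0.02]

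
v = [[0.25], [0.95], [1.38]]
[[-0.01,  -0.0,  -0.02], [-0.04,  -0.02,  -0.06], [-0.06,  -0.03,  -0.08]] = v @ [[-0.04, -0.02, -0.06]]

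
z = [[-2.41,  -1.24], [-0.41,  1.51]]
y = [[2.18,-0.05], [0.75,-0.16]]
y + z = [[-0.23, -1.29], [0.34, 1.35]]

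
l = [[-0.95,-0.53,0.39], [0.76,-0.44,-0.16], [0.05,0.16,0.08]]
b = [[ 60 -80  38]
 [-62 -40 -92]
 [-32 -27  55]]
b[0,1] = -80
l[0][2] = 0.391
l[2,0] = 0.051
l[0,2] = 0.391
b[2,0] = -32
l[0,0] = -0.953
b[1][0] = -62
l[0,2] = 0.391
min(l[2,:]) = 0.051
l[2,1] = 0.16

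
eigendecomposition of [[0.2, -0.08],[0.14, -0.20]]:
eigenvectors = [[0.94, 0.21], [0.35, 0.98]]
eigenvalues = [0.17, -0.17]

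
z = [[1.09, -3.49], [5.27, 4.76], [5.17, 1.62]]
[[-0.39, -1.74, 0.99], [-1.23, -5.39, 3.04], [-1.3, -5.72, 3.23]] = z @ [[-0.26, -1.15, 0.65], [0.03, 0.14, -0.08]]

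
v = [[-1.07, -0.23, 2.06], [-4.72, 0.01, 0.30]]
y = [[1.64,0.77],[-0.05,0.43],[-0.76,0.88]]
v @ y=[[-3.31,0.89], [-7.97,-3.37]]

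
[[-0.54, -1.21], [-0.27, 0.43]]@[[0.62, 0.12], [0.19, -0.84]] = [[-0.56, 0.95],[-0.09, -0.39]]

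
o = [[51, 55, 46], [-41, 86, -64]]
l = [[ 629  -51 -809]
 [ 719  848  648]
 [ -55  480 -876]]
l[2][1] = 480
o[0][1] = 55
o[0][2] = 46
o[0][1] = 55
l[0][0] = 629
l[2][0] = -55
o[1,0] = -41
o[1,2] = -64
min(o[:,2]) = -64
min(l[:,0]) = -55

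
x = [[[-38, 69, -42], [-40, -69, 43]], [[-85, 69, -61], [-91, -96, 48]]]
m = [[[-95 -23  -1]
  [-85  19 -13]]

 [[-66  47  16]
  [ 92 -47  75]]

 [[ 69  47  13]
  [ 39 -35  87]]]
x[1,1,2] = 48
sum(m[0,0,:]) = -119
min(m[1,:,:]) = -66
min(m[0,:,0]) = -95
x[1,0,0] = -85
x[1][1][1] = -96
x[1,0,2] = -61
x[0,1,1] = -69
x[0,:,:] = [[-38, 69, -42], [-40, -69, 43]]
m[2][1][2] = 87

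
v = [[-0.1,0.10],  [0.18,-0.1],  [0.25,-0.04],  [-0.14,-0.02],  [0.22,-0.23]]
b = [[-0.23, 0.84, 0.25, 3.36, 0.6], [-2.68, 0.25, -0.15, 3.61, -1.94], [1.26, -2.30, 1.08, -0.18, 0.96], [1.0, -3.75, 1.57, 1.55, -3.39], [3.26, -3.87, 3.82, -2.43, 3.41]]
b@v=[[-0.1, -0.32], [-0.66, 0.09], [-0.03, 0.10], [-1.35, 1.16], [1.02, -0.18]]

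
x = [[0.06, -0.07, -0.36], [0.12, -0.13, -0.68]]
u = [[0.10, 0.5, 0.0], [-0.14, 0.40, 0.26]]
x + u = [[0.16, 0.43, -0.36], [-0.02, 0.27, -0.42]]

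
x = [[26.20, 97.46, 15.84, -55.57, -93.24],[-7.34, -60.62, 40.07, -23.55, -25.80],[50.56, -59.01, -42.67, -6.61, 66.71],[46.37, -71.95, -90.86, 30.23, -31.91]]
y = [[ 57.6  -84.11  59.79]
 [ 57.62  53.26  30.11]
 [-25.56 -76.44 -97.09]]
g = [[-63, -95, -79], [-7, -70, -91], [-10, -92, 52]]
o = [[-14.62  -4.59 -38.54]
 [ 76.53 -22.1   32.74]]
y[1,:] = [57.62, 53.26, 30.11]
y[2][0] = -25.56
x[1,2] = 40.07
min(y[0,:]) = -84.11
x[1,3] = -23.55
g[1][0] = -7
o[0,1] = -4.59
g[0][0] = -63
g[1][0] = -7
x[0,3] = -55.57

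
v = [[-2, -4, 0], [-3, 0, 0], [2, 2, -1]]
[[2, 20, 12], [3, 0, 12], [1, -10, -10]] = v@[[-1, 0, -4], [0, -5, -1], [-3, 0, 0]]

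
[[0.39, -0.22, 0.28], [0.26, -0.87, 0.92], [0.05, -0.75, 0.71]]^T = [[0.39, 0.26, 0.05], [-0.22, -0.87, -0.75], [0.28, 0.92, 0.71]]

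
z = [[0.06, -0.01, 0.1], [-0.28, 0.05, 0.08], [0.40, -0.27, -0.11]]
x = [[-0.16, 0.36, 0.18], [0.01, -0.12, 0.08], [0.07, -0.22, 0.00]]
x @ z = [[-0.04, -0.03, -0.01], [0.07, -0.03, -0.02], [0.07, -0.01, -0.01]]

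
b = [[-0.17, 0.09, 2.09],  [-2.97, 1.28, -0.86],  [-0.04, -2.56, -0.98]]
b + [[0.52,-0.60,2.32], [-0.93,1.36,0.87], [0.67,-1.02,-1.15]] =[[0.35, -0.51, 4.41], [-3.90, 2.64, 0.01], [0.63, -3.58, -2.13]]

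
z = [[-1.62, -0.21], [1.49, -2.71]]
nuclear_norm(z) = 4.65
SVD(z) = [[-0.24, 0.97],[0.97, 0.24]] @ diag([3.166491450937892, 1.485271655670182]) @ [[0.58, -0.81], [-0.81, -0.58]]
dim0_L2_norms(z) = [2.2, 2.72]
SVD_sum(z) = [[-0.45, 0.63], [1.78, -2.5]] + [[-1.17, -0.84],  [-0.29, -0.21]]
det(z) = 4.70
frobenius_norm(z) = 3.50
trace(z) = -4.33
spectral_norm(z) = 3.17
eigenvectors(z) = [[0.34+0.08j,0.34-0.08j],[0.94+0.00j,0.94-0.00j]]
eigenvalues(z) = [(-2.16+0.13j), (-2.16-0.13j)]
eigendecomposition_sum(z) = [[-0.81+4.75j, -0.10-1.80j], [0.74+12.80j, (-1.36-4.62j)]] + [[(-0.81-4.75j), (-0.1+1.8j)], [0.75-12.80j, (-1.36+4.62j)]]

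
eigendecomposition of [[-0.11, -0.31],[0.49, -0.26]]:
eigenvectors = [[(0.12+0.61j), (0.12-0.61j)], [0.78+0.00j, 0.78-0.00j]]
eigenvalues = [(-0.18+0.38j), (-0.18-0.38j)]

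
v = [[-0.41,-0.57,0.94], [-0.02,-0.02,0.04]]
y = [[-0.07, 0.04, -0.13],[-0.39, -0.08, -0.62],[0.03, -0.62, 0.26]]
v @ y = [[0.28, -0.55, 0.65], [0.01, -0.02, 0.03]]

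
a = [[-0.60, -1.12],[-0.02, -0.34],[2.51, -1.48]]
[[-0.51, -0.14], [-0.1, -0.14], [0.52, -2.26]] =a @ [[0.36, -0.63], [0.26, 0.46]]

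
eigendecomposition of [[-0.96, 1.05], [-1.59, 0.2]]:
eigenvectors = [[(-0.28+0.56j),-0.28-0.56j], [(-0.78+0j),(-0.78-0j)]]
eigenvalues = [(-0.38+1.15j), (-0.38-1.15j)]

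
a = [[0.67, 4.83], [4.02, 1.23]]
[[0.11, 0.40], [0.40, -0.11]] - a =[[-0.56, -4.43],[-3.62, -1.34]]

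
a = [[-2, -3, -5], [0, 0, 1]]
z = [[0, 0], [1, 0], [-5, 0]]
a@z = [[22, 0], [-5, 0]]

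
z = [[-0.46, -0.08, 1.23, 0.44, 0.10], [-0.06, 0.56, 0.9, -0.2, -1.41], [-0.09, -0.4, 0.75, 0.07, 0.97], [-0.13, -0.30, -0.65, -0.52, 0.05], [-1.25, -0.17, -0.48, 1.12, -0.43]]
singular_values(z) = [2.01, 1.83, 1.77, 0.55, 0.0]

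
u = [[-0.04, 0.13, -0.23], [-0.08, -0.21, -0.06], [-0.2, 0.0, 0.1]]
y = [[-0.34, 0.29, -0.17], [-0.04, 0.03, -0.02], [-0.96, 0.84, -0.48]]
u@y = [[0.23, -0.20, 0.11], [0.09, -0.08, 0.05], [-0.03, 0.03, -0.01]]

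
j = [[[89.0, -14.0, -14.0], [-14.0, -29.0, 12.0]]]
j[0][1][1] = -29.0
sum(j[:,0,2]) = -14.0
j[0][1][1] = -29.0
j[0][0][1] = -14.0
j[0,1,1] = -29.0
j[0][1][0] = -14.0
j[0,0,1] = -14.0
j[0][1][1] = -29.0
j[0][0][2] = -14.0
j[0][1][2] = 12.0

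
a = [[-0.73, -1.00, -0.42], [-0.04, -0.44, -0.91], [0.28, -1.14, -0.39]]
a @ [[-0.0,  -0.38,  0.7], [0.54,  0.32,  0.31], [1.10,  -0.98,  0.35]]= [[-1.0,0.37,-0.97], [-1.24,0.77,-0.48], [-1.04,-0.09,-0.29]]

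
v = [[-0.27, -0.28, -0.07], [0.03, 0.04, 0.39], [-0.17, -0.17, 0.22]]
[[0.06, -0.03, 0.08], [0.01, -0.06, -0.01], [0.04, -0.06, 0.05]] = v @ [[-0.05, 0.19, -0.10], [-0.16, -0.04, -0.18], [0.04, -0.17, 0.01]]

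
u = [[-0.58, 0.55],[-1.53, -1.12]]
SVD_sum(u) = [[-0.14, -0.1], [-1.57, -1.06]] + [[-0.44, 0.65], [0.04, -0.06]]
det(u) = 1.49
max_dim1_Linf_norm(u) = 1.53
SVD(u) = [[-0.09, -1.0], [-1.0, 0.09]] @ diag([1.902631926402412, 0.7837038679464629]) @ [[0.83,0.56],[0.56,-0.83]]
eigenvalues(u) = [(-0.85+0.88j), (-0.85-0.88j)]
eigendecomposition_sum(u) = [[(-0.29+0.57j), 0.27+0.27j], [(-0.77-0.74j), (-0.56+0.31j)]] + [[-0.29-0.57j,0.27-0.27j], [(-0.77+0.74j),(-0.56-0.31j)]]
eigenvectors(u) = [[(-0.15-0.49j), -0.15+0.49j], [0.86+0.00j, 0.86-0.00j]]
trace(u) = -1.70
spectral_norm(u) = 1.90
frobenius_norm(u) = 2.06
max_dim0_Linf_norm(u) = 1.53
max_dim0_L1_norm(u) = 2.11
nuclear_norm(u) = 2.69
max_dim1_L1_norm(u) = 2.65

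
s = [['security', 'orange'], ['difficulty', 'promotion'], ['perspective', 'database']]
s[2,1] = 'database'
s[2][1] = 'database'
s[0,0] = 'security'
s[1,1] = 'promotion'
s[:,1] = ['orange', 'promotion', 'database']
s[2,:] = ['perspective', 'database']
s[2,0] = 'perspective'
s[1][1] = 'promotion'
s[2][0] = 'perspective'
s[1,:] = ['difficulty', 'promotion']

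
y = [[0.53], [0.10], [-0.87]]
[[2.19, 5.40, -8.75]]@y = [[9.31]]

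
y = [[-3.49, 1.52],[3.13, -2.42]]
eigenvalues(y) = [-5.2, -0.71]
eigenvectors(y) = [[-0.66, -0.48],[0.75, -0.88]]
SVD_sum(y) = [[-3.24, 1.94], [3.37, -2.02]] + [[-0.25, -0.42], [-0.24, -0.4]]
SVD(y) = [[-0.69,0.72], [0.72,0.69]] @ diag([5.448446566034246, 0.6769268919681315]) @ [[0.86,-0.51], [-0.51,-0.86]]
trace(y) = -5.91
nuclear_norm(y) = 6.13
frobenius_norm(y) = 5.49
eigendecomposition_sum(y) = [[-3.22,1.76], [3.62,-1.98]] + [[-0.27, -0.24], [-0.49, -0.44]]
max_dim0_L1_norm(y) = 6.62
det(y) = 3.69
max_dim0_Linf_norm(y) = 3.49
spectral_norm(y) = 5.45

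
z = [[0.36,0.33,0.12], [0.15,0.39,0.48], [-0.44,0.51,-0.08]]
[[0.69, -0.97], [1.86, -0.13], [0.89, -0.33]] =z @ [[-0.54, -1.61],  [1.7, -1.78],  [2.66, 1.67]]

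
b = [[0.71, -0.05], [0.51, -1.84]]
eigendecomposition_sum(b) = [[0.7,-0.01], [0.14,-0.0]] + [[0.01, -0.04], [0.37, -1.84]]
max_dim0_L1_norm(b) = 1.89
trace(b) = -1.13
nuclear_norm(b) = 2.59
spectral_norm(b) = 1.93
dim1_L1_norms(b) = [0.76, 2.35]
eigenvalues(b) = [0.7, -1.83]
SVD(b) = [[0.14,0.99], [0.99,-0.14]] @ diag([1.926154155435034, 0.6650038868310103]) @ [[0.31, -0.95], [0.95, 0.31]]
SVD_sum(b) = [[0.08, -0.26], [0.60, -1.81]] + [[0.63, 0.21], [-0.09, -0.03]]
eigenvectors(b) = [[0.98, 0.02],[0.20, 1.0]]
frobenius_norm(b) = 2.04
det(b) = -1.28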